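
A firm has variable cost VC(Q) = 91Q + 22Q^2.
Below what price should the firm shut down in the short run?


AVC(Q) = VC(Q)/Q = 91 + 22Q
AVC is increasing in Q, so minimum AVC is at Q -> 0+.
Min AVC = 91
The firm should shut down if P < 91.

91


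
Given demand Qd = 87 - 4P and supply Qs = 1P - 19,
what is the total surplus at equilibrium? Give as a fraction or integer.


Find equilibrium: 87 - 4P = 1P - 19
87 + 19 = 5P
P* = 106/5 = 106/5
Q* = 1*106/5 - 19 = 11/5
Inverse demand: P = 87/4 - Q/4, so P_max = 87/4
Inverse supply: P = 19 + Q/1, so P_min = 19
CS = (1/2) * 11/5 * (87/4 - 106/5) = 121/200
PS = (1/2) * 11/5 * (106/5 - 19) = 121/50
TS = CS + PS = 121/200 + 121/50 = 121/40

121/40


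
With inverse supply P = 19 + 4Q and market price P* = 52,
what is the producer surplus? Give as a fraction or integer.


Minimum supply price (at Q=0): P_min = 19
Quantity supplied at P* = 52:
Q* = (52 - 19)/4 = 33/4
PS = (1/2) * Q* * (P* - P_min)
PS = (1/2) * 33/4 * (52 - 19)
PS = (1/2) * 33/4 * 33 = 1089/8

1089/8


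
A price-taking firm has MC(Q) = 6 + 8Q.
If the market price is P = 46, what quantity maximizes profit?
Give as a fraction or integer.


In perfect competition, profit is maximized where P = MC.
46 = 6 + 8Q
40 = 8Q
Q* = 40/8 = 5

5


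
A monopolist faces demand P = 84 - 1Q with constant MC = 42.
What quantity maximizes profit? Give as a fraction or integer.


TR = P*Q = (84 - 1Q)Q = 84Q - 1Q^2
MR = dTR/dQ = 84 - 2Q
Set MR = MC:
84 - 2Q = 42
42 = 2Q
Q* = 42/2 = 21

21


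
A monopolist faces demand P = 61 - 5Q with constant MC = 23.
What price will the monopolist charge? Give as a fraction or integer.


MR = 61 - 10Q
Set MR = MC: 61 - 10Q = 23
Q* = 19/5
Substitute into demand:
P* = 61 - 5*19/5 = 42

42


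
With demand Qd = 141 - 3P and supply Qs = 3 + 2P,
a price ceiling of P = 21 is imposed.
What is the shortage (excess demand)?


At P = 21:
Qd = 141 - 3*21 = 78
Qs = 3 + 2*21 = 45
Shortage = Qd - Qs = 78 - 45 = 33

33


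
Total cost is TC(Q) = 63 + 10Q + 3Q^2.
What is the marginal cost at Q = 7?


MC = dTC/dQ = 10 + 2*3*Q
At Q = 7:
MC = 10 + 6*7
MC = 10 + 42 = 52

52


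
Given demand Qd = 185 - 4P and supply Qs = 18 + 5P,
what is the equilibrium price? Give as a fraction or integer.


At equilibrium, Qd = Qs.
185 - 4P = 18 + 5P
185 - 18 = 4P + 5P
167 = 9P
P* = 167/9 = 167/9

167/9


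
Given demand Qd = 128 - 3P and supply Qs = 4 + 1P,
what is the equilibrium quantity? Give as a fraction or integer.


First find equilibrium price:
128 - 3P = 4 + 1P
P* = 124/4 = 31
Then substitute into demand:
Q* = 128 - 3 * 31 = 35

35


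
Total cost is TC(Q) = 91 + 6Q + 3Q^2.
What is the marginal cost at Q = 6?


MC = dTC/dQ = 6 + 2*3*Q
At Q = 6:
MC = 6 + 6*6
MC = 6 + 36 = 42

42


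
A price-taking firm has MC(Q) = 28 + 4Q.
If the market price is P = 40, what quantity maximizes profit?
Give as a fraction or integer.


In perfect competition, profit is maximized where P = MC.
40 = 28 + 4Q
12 = 4Q
Q* = 12/4 = 3

3


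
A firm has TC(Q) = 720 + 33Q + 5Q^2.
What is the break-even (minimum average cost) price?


AC(Q) = 720/Q + 33 + 5Q
To minimize: dAC/dQ = -720/Q^2 + 5 = 0
Q^2 = 720/5 = 144
Q* = 12
Min AC = 720/12 + 33 + 5*12
Min AC = 60 + 33 + 60 = 153

153


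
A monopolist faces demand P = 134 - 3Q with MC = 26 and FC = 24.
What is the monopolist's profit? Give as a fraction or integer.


MR = MC: 134 - 6Q = 26
Q* = 18
P* = 134 - 3*18 = 80
Profit = (P* - MC)*Q* - FC
= (80 - 26)*18 - 24
= 54*18 - 24
= 972 - 24 = 948

948


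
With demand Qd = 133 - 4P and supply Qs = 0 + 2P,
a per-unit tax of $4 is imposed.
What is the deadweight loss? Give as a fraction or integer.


Pre-tax equilibrium quantity: Q* = 133/3
Post-tax equilibrium quantity: Q_tax = 39
Reduction in quantity: Q* - Q_tax = 16/3
DWL = (1/2) * tax * (Q* - Q_tax)
DWL = (1/2) * 4 * 16/3 = 32/3

32/3


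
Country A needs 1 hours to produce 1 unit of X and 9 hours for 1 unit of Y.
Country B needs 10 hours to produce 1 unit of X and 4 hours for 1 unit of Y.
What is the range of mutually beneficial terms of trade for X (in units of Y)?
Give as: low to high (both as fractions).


Opportunity cost of X for Country A = hours_X / hours_Y = 1/9 = 1/9 units of Y
Opportunity cost of X for Country B = hours_X / hours_Y = 10/4 = 5/2 units of Y
Terms of trade must be between the two opportunity costs.
Range: 1/9 to 5/2

1/9 to 5/2


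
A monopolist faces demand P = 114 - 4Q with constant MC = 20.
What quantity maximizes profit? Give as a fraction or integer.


TR = P*Q = (114 - 4Q)Q = 114Q - 4Q^2
MR = dTR/dQ = 114 - 8Q
Set MR = MC:
114 - 8Q = 20
94 = 8Q
Q* = 94/8 = 47/4

47/4


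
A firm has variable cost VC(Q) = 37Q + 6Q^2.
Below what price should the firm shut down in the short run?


AVC(Q) = VC(Q)/Q = 37 + 6Q
AVC is increasing in Q, so minimum AVC is at Q -> 0+.
Min AVC = 37
The firm should shut down if P < 37.

37


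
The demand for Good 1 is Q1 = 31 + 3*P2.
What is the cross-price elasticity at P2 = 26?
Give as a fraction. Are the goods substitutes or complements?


dQ1/dP2 = 3
At P2 = 26: Q1 = 31 + 3*26 = 109
Exy = (dQ1/dP2)(P2/Q1) = 3 * 26 / 109 = 78/109
Since Exy > 0, the goods are substitutes.

78/109 (substitutes)


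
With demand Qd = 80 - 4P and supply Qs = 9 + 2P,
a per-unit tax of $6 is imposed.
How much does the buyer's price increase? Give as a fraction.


With a per-unit tax, the buyer's price increase depends on relative slopes.
Supply slope: d = 2, Demand slope: b = 4
Buyer's price increase = d * tax / (b + d)
= 2 * 6 / (4 + 2)
= 12 / 6 = 2

2


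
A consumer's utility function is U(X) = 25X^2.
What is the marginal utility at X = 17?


MU = dU/dX = 25*2*X^(2-1)
MU = 50*X^1
At X = 17:
MU = 50 * 17^1
MU = 50 * 17 = 850

850


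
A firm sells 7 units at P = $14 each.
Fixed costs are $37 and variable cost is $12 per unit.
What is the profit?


Total Revenue = P * Q = 14 * 7 = $98
Total Cost = FC + VC*Q = 37 + 12*7 = $121
Profit = TR - TC = 98 - 121 = $-23

$-23


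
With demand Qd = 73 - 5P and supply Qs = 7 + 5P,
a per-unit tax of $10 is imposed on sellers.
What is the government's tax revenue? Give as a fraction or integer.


With tax on sellers, new supply: Qs' = 7 + 5(P - 10)
= 5P - 43
New equilibrium quantity:
Q_new = 15
Tax revenue = tax * Q_new = 10 * 15 = 150

150


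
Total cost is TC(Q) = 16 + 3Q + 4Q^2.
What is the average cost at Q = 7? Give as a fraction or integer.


TC(7) = 16 + 3*7 + 4*7^2
TC(7) = 16 + 21 + 196 = 233
AC = TC/Q = 233/7 = 233/7

233/7


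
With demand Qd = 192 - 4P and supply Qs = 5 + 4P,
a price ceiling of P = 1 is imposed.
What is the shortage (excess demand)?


At P = 1:
Qd = 192 - 4*1 = 188
Qs = 5 + 4*1 = 9
Shortage = Qd - Qs = 188 - 9 = 179

179


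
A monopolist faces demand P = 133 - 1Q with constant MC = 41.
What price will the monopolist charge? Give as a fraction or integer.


MR = 133 - 2Q
Set MR = MC: 133 - 2Q = 41
Q* = 46
Substitute into demand:
P* = 133 - 1*46 = 87

87


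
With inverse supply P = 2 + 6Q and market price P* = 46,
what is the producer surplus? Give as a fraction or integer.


Minimum supply price (at Q=0): P_min = 2
Quantity supplied at P* = 46:
Q* = (46 - 2)/6 = 22/3
PS = (1/2) * Q* * (P* - P_min)
PS = (1/2) * 22/3 * (46 - 2)
PS = (1/2) * 22/3 * 44 = 484/3

484/3


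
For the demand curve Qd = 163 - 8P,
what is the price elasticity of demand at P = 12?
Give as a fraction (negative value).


dQ/dP = -8
At P = 12: Q = 163 - 8*12 = 67
E = (dQ/dP)(P/Q) = (-8)(12/67) = -96/67

-96/67


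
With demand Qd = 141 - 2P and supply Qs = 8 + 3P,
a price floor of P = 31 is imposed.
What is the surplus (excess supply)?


At P = 31:
Qd = 141 - 2*31 = 79
Qs = 8 + 3*31 = 101
Surplus = Qs - Qd = 101 - 79 = 22

22


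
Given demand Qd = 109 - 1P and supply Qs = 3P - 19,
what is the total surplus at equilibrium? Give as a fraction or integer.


Find equilibrium: 109 - 1P = 3P - 19
109 + 19 = 4P
P* = 128/4 = 32
Q* = 3*32 - 19 = 77
Inverse demand: P = 109 - Q/1, so P_max = 109
Inverse supply: P = 19/3 + Q/3, so P_min = 19/3
CS = (1/2) * 77 * (109 - 32) = 5929/2
PS = (1/2) * 77 * (32 - 19/3) = 5929/6
TS = CS + PS = 5929/2 + 5929/6 = 11858/3

11858/3


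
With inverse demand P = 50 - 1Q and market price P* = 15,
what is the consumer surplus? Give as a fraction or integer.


Maximum willingness to pay (at Q=0): P_max = 50
Quantity demanded at P* = 15:
Q* = (50 - 15)/1 = 35
CS = (1/2) * Q* * (P_max - P*)
CS = (1/2) * 35 * (50 - 15)
CS = (1/2) * 35 * 35 = 1225/2

1225/2


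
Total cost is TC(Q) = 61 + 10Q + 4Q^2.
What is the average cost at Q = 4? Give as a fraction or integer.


TC(4) = 61 + 10*4 + 4*4^2
TC(4) = 61 + 40 + 64 = 165
AC = TC/Q = 165/4 = 165/4

165/4


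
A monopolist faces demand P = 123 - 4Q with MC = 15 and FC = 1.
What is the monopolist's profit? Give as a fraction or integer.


MR = MC: 123 - 8Q = 15
Q* = 27/2
P* = 123 - 4*27/2 = 69
Profit = (P* - MC)*Q* - FC
= (69 - 15)*27/2 - 1
= 54*27/2 - 1
= 729 - 1 = 728

728


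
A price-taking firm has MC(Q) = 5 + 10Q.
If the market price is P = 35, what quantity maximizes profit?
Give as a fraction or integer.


In perfect competition, profit is maximized where P = MC.
35 = 5 + 10Q
30 = 10Q
Q* = 30/10 = 3

3


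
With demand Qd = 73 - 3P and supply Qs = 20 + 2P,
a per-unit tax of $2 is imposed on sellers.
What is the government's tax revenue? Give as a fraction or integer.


With tax on sellers, new supply: Qs' = 20 + 2(P - 2)
= 16 + 2P
New equilibrium quantity:
Q_new = 194/5
Tax revenue = tax * Q_new = 2 * 194/5 = 388/5

388/5


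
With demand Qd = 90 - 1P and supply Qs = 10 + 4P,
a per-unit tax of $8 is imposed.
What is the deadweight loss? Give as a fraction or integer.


Pre-tax equilibrium quantity: Q* = 74
Post-tax equilibrium quantity: Q_tax = 338/5
Reduction in quantity: Q* - Q_tax = 32/5
DWL = (1/2) * tax * (Q* - Q_tax)
DWL = (1/2) * 8 * 32/5 = 128/5

128/5


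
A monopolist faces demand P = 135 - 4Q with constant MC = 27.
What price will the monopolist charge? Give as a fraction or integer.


MR = 135 - 8Q
Set MR = MC: 135 - 8Q = 27
Q* = 27/2
Substitute into demand:
P* = 135 - 4*27/2 = 81

81


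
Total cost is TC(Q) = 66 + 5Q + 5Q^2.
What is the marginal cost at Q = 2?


MC = dTC/dQ = 5 + 2*5*Q
At Q = 2:
MC = 5 + 10*2
MC = 5 + 20 = 25

25


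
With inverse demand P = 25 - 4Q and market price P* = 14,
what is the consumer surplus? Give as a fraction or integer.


Maximum willingness to pay (at Q=0): P_max = 25
Quantity demanded at P* = 14:
Q* = (25 - 14)/4 = 11/4
CS = (1/2) * Q* * (P_max - P*)
CS = (1/2) * 11/4 * (25 - 14)
CS = (1/2) * 11/4 * 11 = 121/8

121/8


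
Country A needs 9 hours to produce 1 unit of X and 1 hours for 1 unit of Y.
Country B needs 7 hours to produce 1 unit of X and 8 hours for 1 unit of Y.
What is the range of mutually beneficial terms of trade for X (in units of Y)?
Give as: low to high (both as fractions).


Opportunity cost of X for Country A = hours_X / hours_Y = 9/1 = 9 units of Y
Opportunity cost of X for Country B = hours_X / hours_Y = 7/8 = 7/8 units of Y
Terms of trade must be between the two opportunity costs.
Range: 7/8 to 9

7/8 to 9


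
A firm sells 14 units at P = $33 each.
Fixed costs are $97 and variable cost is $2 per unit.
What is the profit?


Total Revenue = P * Q = 33 * 14 = $462
Total Cost = FC + VC*Q = 97 + 2*14 = $125
Profit = TR - TC = 462 - 125 = $337

$337


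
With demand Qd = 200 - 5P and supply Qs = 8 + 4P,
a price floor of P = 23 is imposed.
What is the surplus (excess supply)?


At P = 23:
Qd = 200 - 5*23 = 85
Qs = 8 + 4*23 = 100
Surplus = Qs - Qd = 100 - 85 = 15

15


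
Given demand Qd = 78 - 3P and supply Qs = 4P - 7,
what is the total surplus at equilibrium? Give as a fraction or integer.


Find equilibrium: 78 - 3P = 4P - 7
78 + 7 = 7P
P* = 85/7 = 85/7
Q* = 4*85/7 - 7 = 291/7
Inverse demand: P = 26 - Q/3, so P_max = 26
Inverse supply: P = 7/4 + Q/4, so P_min = 7/4
CS = (1/2) * 291/7 * (26 - 85/7) = 28227/98
PS = (1/2) * 291/7 * (85/7 - 7/4) = 84681/392
TS = CS + PS = 28227/98 + 84681/392 = 28227/56

28227/56


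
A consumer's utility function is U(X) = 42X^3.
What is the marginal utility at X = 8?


MU = dU/dX = 42*3*X^(3-1)
MU = 126*X^2
At X = 8:
MU = 126 * 8^2
MU = 126 * 64 = 8064

8064


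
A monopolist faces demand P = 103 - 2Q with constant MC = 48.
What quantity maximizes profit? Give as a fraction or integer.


TR = P*Q = (103 - 2Q)Q = 103Q - 2Q^2
MR = dTR/dQ = 103 - 4Q
Set MR = MC:
103 - 4Q = 48
55 = 4Q
Q* = 55/4 = 55/4

55/4


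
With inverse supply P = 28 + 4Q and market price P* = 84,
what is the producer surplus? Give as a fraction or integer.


Minimum supply price (at Q=0): P_min = 28
Quantity supplied at P* = 84:
Q* = (84 - 28)/4 = 14
PS = (1/2) * Q* * (P* - P_min)
PS = (1/2) * 14 * (84 - 28)
PS = (1/2) * 14 * 56 = 392

392


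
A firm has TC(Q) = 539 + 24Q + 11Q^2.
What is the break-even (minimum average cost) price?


AC(Q) = 539/Q + 24 + 11Q
To minimize: dAC/dQ = -539/Q^2 + 11 = 0
Q^2 = 539/11 = 49
Q* = 7
Min AC = 539/7 + 24 + 11*7
Min AC = 77 + 24 + 77 = 178

178


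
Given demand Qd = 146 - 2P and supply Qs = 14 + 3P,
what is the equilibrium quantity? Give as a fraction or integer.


First find equilibrium price:
146 - 2P = 14 + 3P
P* = 132/5 = 132/5
Then substitute into demand:
Q* = 146 - 2 * 132/5 = 466/5

466/5


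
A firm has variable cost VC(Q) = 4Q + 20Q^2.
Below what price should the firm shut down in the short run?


AVC(Q) = VC(Q)/Q = 4 + 20Q
AVC is increasing in Q, so minimum AVC is at Q -> 0+.
Min AVC = 4
The firm should shut down if P < 4.

4


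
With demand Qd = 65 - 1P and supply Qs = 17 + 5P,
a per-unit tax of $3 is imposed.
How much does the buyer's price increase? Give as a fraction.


With a per-unit tax, the buyer's price increase depends on relative slopes.
Supply slope: d = 5, Demand slope: b = 1
Buyer's price increase = d * tax / (b + d)
= 5 * 3 / (1 + 5)
= 15 / 6 = 5/2

5/2


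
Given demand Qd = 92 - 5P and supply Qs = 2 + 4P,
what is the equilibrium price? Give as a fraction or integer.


At equilibrium, Qd = Qs.
92 - 5P = 2 + 4P
92 - 2 = 5P + 4P
90 = 9P
P* = 90/9 = 10

10


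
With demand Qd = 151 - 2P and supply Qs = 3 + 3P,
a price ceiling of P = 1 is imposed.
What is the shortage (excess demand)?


At P = 1:
Qd = 151 - 2*1 = 149
Qs = 3 + 3*1 = 6
Shortage = Qd - Qs = 149 - 6 = 143

143


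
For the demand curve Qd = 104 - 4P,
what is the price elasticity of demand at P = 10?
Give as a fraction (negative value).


dQ/dP = -4
At P = 10: Q = 104 - 4*10 = 64
E = (dQ/dP)(P/Q) = (-4)(10/64) = -5/8

-5/8


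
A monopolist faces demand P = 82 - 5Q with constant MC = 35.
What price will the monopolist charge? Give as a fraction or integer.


MR = 82 - 10Q
Set MR = MC: 82 - 10Q = 35
Q* = 47/10
Substitute into demand:
P* = 82 - 5*47/10 = 117/2

117/2


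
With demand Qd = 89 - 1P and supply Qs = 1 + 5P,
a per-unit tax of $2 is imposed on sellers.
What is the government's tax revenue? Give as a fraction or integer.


With tax on sellers, new supply: Qs' = 1 + 5(P - 2)
= 5P - 9
New equilibrium quantity:
Q_new = 218/3
Tax revenue = tax * Q_new = 2 * 218/3 = 436/3

436/3


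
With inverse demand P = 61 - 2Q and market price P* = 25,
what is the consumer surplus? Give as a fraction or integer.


Maximum willingness to pay (at Q=0): P_max = 61
Quantity demanded at P* = 25:
Q* = (61 - 25)/2 = 18
CS = (1/2) * Q* * (P_max - P*)
CS = (1/2) * 18 * (61 - 25)
CS = (1/2) * 18 * 36 = 324

324


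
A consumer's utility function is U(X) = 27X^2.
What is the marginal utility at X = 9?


MU = dU/dX = 27*2*X^(2-1)
MU = 54*X^1
At X = 9:
MU = 54 * 9^1
MU = 54 * 9 = 486

486


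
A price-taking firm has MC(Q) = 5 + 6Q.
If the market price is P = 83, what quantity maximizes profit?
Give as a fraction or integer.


In perfect competition, profit is maximized where P = MC.
83 = 5 + 6Q
78 = 6Q
Q* = 78/6 = 13

13


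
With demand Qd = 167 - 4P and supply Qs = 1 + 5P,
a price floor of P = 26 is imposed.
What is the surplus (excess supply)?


At P = 26:
Qd = 167 - 4*26 = 63
Qs = 1 + 5*26 = 131
Surplus = Qs - Qd = 131 - 63 = 68

68


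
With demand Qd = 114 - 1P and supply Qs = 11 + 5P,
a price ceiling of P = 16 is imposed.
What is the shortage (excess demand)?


At P = 16:
Qd = 114 - 1*16 = 98
Qs = 11 + 5*16 = 91
Shortage = Qd - Qs = 98 - 91 = 7

7


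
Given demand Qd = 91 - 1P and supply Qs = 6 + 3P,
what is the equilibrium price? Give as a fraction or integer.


At equilibrium, Qd = Qs.
91 - 1P = 6 + 3P
91 - 6 = 1P + 3P
85 = 4P
P* = 85/4 = 85/4

85/4


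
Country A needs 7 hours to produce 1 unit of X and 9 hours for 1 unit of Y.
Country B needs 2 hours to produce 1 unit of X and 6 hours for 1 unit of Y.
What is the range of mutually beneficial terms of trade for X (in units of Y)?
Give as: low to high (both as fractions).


Opportunity cost of X for Country A = hours_X / hours_Y = 7/9 = 7/9 units of Y
Opportunity cost of X for Country B = hours_X / hours_Y = 2/6 = 1/3 units of Y
Terms of trade must be between the two opportunity costs.
Range: 1/3 to 7/9

1/3 to 7/9


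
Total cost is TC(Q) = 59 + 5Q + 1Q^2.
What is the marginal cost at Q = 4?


MC = dTC/dQ = 5 + 2*1*Q
At Q = 4:
MC = 5 + 2*4
MC = 5 + 8 = 13

13


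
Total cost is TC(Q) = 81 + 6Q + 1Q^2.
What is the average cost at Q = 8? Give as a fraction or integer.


TC(8) = 81 + 6*8 + 1*8^2
TC(8) = 81 + 48 + 64 = 193
AC = TC/Q = 193/8 = 193/8

193/8


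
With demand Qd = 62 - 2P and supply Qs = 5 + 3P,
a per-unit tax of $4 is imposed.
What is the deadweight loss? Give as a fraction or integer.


Pre-tax equilibrium quantity: Q* = 196/5
Post-tax equilibrium quantity: Q_tax = 172/5
Reduction in quantity: Q* - Q_tax = 24/5
DWL = (1/2) * tax * (Q* - Q_tax)
DWL = (1/2) * 4 * 24/5 = 48/5

48/5


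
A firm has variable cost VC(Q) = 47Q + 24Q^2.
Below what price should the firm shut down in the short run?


AVC(Q) = VC(Q)/Q = 47 + 24Q
AVC is increasing in Q, so minimum AVC is at Q -> 0+.
Min AVC = 47
The firm should shut down if P < 47.

47


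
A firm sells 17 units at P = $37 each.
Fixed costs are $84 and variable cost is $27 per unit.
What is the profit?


Total Revenue = P * Q = 37 * 17 = $629
Total Cost = FC + VC*Q = 84 + 27*17 = $543
Profit = TR - TC = 629 - 543 = $86

$86


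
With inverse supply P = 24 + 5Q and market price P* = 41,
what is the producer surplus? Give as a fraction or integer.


Minimum supply price (at Q=0): P_min = 24
Quantity supplied at P* = 41:
Q* = (41 - 24)/5 = 17/5
PS = (1/2) * Q* * (P* - P_min)
PS = (1/2) * 17/5 * (41 - 24)
PS = (1/2) * 17/5 * 17 = 289/10

289/10


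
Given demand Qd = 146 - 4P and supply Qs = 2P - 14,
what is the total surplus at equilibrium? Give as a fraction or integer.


Find equilibrium: 146 - 4P = 2P - 14
146 + 14 = 6P
P* = 160/6 = 80/3
Q* = 2*80/3 - 14 = 118/3
Inverse demand: P = 73/2 - Q/4, so P_max = 73/2
Inverse supply: P = 7 + Q/2, so P_min = 7
CS = (1/2) * 118/3 * (73/2 - 80/3) = 3481/18
PS = (1/2) * 118/3 * (80/3 - 7) = 3481/9
TS = CS + PS = 3481/18 + 3481/9 = 3481/6

3481/6


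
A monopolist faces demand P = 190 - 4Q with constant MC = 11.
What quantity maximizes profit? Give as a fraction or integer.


TR = P*Q = (190 - 4Q)Q = 190Q - 4Q^2
MR = dTR/dQ = 190 - 8Q
Set MR = MC:
190 - 8Q = 11
179 = 8Q
Q* = 179/8 = 179/8

179/8


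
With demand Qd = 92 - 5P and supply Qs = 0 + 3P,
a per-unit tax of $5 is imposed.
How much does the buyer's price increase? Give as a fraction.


With a per-unit tax, the buyer's price increase depends on relative slopes.
Supply slope: d = 3, Demand slope: b = 5
Buyer's price increase = d * tax / (b + d)
= 3 * 5 / (5 + 3)
= 15 / 8 = 15/8

15/8


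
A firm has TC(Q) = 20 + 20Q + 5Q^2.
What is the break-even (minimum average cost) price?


AC(Q) = 20/Q + 20 + 5Q
To minimize: dAC/dQ = -20/Q^2 + 5 = 0
Q^2 = 20/5 = 4
Q* = 2
Min AC = 20/2 + 20 + 5*2
Min AC = 10 + 20 + 10 = 40

40


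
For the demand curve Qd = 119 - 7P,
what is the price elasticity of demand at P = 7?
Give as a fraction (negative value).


dQ/dP = -7
At P = 7: Q = 119 - 7*7 = 70
E = (dQ/dP)(P/Q) = (-7)(7/70) = -7/10

-7/10


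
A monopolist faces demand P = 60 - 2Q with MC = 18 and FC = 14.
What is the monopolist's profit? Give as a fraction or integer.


MR = MC: 60 - 4Q = 18
Q* = 21/2
P* = 60 - 2*21/2 = 39
Profit = (P* - MC)*Q* - FC
= (39 - 18)*21/2 - 14
= 21*21/2 - 14
= 441/2 - 14 = 413/2

413/2


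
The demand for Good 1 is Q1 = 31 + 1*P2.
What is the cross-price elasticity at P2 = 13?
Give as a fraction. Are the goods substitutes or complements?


dQ1/dP2 = 1
At P2 = 13: Q1 = 31 + 1*13 = 44
Exy = (dQ1/dP2)(P2/Q1) = 1 * 13 / 44 = 13/44
Since Exy > 0, the goods are substitutes.

13/44 (substitutes)


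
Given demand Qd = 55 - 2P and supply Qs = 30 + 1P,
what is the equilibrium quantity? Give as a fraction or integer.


First find equilibrium price:
55 - 2P = 30 + 1P
P* = 25/3 = 25/3
Then substitute into demand:
Q* = 55 - 2 * 25/3 = 115/3

115/3


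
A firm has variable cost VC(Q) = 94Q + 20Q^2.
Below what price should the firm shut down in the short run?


AVC(Q) = VC(Q)/Q = 94 + 20Q
AVC is increasing in Q, so minimum AVC is at Q -> 0+.
Min AVC = 94
The firm should shut down if P < 94.

94


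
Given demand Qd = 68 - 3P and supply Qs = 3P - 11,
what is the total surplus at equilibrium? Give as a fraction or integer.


Find equilibrium: 68 - 3P = 3P - 11
68 + 11 = 6P
P* = 79/6 = 79/6
Q* = 3*79/6 - 11 = 57/2
Inverse demand: P = 68/3 - Q/3, so P_max = 68/3
Inverse supply: P = 11/3 + Q/3, so P_min = 11/3
CS = (1/2) * 57/2 * (68/3 - 79/6) = 1083/8
PS = (1/2) * 57/2 * (79/6 - 11/3) = 1083/8
TS = CS + PS = 1083/8 + 1083/8 = 1083/4

1083/4


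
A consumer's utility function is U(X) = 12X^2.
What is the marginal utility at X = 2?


MU = dU/dX = 12*2*X^(2-1)
MU = 24*X^1
At X = 2:
MU = 24 * 2^1
MU = 24 * 2 = 48

48


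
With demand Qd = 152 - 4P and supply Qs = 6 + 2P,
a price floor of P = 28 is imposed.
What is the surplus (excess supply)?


At P = 28:
Qd = 152 - 4*28 = 40
Qs = 6 + 2*28 = 62
Surplus = Qs - Qd = 62 - 40 = 22

22


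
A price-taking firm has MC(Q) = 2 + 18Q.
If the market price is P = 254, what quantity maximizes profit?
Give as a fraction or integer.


In perfect competition, profit is maximized where P = MC.
254 = 2 + 18Q
252 = 18Q
Q* = 252/18 = 14

14


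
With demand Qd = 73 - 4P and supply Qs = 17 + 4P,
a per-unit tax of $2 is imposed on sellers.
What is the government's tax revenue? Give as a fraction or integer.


With tax on sellers, new supply: Qs' = 17 + 4(P - 2)
= 9 + 4P
New equilibrium quantity:
Q_new = 41
Tax revenue = tax * Q_new = 2 * 41 = 82

82


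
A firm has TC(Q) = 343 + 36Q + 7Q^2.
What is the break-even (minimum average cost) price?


AC(Q) = 343/Q + 36 + 7Q
To minimize: dAC/dQ = -343/Q^2 + 7 = 0
Q^2 = 343/7 = 49
Q* = 7
Min AC = 343/7 + 36 + 7*7
Min AC = 49 + 36 + 49 = 134

134


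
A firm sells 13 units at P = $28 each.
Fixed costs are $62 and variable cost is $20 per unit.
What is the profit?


Total Revenue = P * Q = 28 * 13 = $364
Total Cost = FC + VC*Q = 62 + 20*13 = $322
Profit = TR - TC = 364 - 322 = $42

$42


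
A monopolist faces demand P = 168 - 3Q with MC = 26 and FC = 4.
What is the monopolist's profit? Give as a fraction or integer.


MR = MC: 168 - 6Q = 26
Q* = 71/3
P* = 168 - 3*71/3 = 97
Profit = (P* - MC)*Q* - FC
= (97 - 26)*71/3 - 4
= 71*71/3 - 4
= 5041/3 - 4 = 5029/3

5029/3


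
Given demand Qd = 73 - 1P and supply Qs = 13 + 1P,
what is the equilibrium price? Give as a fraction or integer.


At equilibrium, Qd = Qs.
73 - 1P = 13 + 1P
73 - 13 = 1P + 1P
60 = 2P
P* = 60/2 = 30

30


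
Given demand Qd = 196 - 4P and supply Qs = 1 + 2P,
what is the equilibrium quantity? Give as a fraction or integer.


First find equilibrium price:
196 - 4P = 1 + 2P
P* = 195/6 = 65/2
Then substitute into demand:
Q* = 196 - 4 * 65/2 = 66

66


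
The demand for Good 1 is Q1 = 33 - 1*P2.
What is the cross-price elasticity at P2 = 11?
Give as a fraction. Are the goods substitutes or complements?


dQ1/dP2 = -1
At P2 = 11: Q1 = 33 - 1*11 = 22
Exy = (dQ1/dP2)(P2/Q1) = -1 * 11 / 22 = -1/2
Since Exy < 0, the goods are complements.

-1/2 (complements)


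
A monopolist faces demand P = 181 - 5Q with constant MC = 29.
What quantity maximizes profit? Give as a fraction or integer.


TR = P*Q = (181 - 5Q)Q = 181Q - 5Q^2
MR = dTR/dQ = 181 - 10Q
Set MR = MC:
181 - 10Q = 29
152 = 10Q
Q* = 152/10 = 76/5

76/5


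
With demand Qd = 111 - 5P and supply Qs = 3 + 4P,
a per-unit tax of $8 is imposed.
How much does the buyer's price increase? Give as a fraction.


With a per-unit tax, the buyer's price increase depends on relative slopes.
Supply slope: d = 4, Demand slope: b = 5
Buyer's price increase = d * tax / (b + d)
= 4 * 8 / (5 + 4)
= 32 / 9 = 32/9

32/9


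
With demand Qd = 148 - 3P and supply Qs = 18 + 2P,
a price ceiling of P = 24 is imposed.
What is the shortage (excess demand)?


At P = 24:
Qd = 148 - 3*24 = 76
Qs = 18 + 2*24 = 66
Shortage = Qd - Qs = 76 - 66 = 10

10


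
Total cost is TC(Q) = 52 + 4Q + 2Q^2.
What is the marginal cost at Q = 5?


MC = dTC/dQ = 4 + 2*2*Q
At Q = 5:
MC = 4 + 4*5
MC = 4 + 20 = 24

24


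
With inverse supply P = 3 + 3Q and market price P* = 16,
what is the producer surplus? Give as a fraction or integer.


Minimum supply price (at Q=0): P_min = 3
Quantity supplied at P* = 16:
Q* = (16 - 3)/3 = 13/3
PS = (1/2) * Q* * (P* - P_min)
PS = (1/2) * 13/3 * (16 - 3)
PS = (1/2) * 13/3 * 13 = 169/6

169/6


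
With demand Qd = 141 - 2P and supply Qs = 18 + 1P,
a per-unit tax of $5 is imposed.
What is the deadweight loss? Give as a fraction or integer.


Pre-tax equilibrium quantity: Q* = 59
Post-tax equilibrium quantity: Q_tax = 167/3
Reduction in quantity: Q* - Q_tax = 10/3
DWL = (1/2) * tax * (Q* - Q_tax)
DWL = (1/2) * 5 * 10/3 = 25/3

25/3


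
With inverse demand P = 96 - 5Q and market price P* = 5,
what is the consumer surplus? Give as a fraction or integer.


Maximum willingness to pay (at Q=0): P_max = 96
Quantity demanded at P* = 5:
Q* = (96 - 5)/5 = 91/5
CS = (1/2) * Q* * (P_max - P*)
CS = (1/2) * 91/5 * (96 - 5)
CS = (1/2) * 91/5 * 91 = 8281/10

8281/10


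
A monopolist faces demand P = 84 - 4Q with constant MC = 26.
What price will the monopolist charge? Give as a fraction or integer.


MR = 84 - 8Q
Set MR = MC: 84 - 8Q = 26
Q* = 29/4
Substitute into demand:
P* = 84 - 4*29/4 = 55

55


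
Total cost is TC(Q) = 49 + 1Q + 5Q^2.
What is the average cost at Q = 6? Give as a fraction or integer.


TC(6) = 49 + 1*6 + 5*6^2
TC(6) = 49 + 6 + 180 = 235
AC = TC/Q = 235/6 = 235/6

235/6


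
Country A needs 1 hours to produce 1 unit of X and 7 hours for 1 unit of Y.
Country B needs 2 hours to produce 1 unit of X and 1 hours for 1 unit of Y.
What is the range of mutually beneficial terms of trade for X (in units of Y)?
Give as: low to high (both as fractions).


Opportunity cost of X for Country A = hours_X / hours_Y = 1/7 = 1/7 units of Y
Opportunity cost of X for Country B = hours_X / hours_Y = 2/1 = 2 units of Y
Terms of trade must be between the two opportunity costs.
Range: 1/7 to 2

1/7 to 2


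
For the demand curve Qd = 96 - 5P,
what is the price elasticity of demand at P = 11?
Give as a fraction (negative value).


dQ/dP = -5
At P = 11: Q = 96 - 5*11 = 41
E = (dQ/dP)(P/Q) = (-5)(11/41) = -55/41

-55/41


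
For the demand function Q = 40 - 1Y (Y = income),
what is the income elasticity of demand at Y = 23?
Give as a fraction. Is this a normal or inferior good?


dQ/dY = -1
At Y = 23: Q = 40 - 1*23 = 17
Ey = (dQ/dY)(Y/Q) = -1 * 23 / 17 = -23/17
Since Ey < 0, this is a inferior good.

-23/17 (inferior good)


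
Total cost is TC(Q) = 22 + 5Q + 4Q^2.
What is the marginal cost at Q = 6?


MC = dTC/dQ = 5 + 2*4*Q
At Q = 6:
MC = 5 + 8*6
MC = 5 + 48 = 53

53


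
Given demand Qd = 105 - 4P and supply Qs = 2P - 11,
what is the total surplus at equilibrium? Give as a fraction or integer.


Find equilibrium: 105 - 4P = 2P - 11
105 + 11 = 6P
P* = 116/6 = 58/3
Q* = 2*58/3 - 11 = 83/3
Inverse demand: P = 105/4 - Q/4, so P_max = 105/4
Inverse supply: P = 11/2 + Q/2, so P_min = 11/2
CS = (1/2) * 83/3 * (105/4 - 58/3) = 6889/72
PS = (1/2) * 83/3 * (58/3 - 11/2) = 6889/36
TS = CS + PS = 6889/72 + 6889/36 = 6889/24

6889/24


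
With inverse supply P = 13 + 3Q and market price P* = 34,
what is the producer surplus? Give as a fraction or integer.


Minimum supply price (at Q=0): P_min = 13
Quantity supplied at P* = 34:
Q* = (34 - 13)/3 = 7
PS = (1/2) * Q* * (P* - P_min)
PS = (1/2) * 7 * (34 - 13)
PS = (1/2) * 7 * 21 = 147/2

147/2


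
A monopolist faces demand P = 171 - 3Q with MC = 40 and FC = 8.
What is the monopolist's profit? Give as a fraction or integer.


MR = MC: 171 - 6Q = 40
Q* = 131/6
P* = 171 - 3*131/6 = 211/2
Profit = (P* - MC)*Q* - FC
= (211/2 - 40)*131/6 - 8
= 131/2*131/6 - 8
= 17161/12 - 8 = 17065/12

17065/12


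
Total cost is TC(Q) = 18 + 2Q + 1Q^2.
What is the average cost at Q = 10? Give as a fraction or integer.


TC(10) = 18 + 2*10 + 1*10^2
TC(10) = 18 + 20 + 100 = 138
AC = TC/Q = 138/10 = 69/5

69/5


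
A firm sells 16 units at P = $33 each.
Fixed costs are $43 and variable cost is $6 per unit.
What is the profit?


Total Revenue = P * Q = 33 * 16 = $528
Total Cost = FC + VC*Q = 43 + 6*16 = $139
Profit = TR - TC = 528 - 139 = $389

$389


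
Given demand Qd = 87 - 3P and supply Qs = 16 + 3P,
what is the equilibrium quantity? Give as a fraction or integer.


First find equilibrium price:
87 - 3P = 16 + 3P
P* = 71/6 = 71/6
Then substitute into demand:
Q* = 87 - 3 * 71/6 = 103/2

103/2


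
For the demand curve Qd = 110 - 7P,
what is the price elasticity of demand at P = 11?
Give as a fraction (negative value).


dQ/dP = -7
At P = 11: Q = 110 - 7*11 = 33
E = (dQ/dP)(P/Q) = (-7)(11/33) = -7/3

-7/3


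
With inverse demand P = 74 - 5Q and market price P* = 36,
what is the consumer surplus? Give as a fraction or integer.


Maximum willingness to pay (at Q=0): P_max = 74
Quantity demanded at P* = 36:
Q* = (74 - 36)/5 = 38/5
CS = (1/2) * Q* * (P_max - P*)
CS = (1/2) * 38/5 * (74 - 36)
CS = (1/2) * 38/5 * 38 = 722/5

722/5


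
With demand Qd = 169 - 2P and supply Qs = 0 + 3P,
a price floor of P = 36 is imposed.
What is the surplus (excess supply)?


At P = 36:
Qd = 169 - 2*36 = 97
Qs = 0 + 3*36 = 108
Surplus = Qs - Qd = 108 - 97 = 11

11


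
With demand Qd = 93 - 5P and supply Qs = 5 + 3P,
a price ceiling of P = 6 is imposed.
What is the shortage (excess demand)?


At P = 6:
Qd = 93 - 5*6 = 63
Qs = 5 + 3*6 = 23
Shortage = Qd - Qs = 63 - 23 = 40

40


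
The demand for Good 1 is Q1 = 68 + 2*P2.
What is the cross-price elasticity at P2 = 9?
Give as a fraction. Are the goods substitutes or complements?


dQ1/dP2 = 2
At P2 = 9: Q1 = 68 + 2*9 = 86
Exy = (dQ1/dP2)(P2/Q1) = 2 * 9 / 86 = 9/43
Since Exy > 0, the goods are substitutes.

9/43 (substitutes)


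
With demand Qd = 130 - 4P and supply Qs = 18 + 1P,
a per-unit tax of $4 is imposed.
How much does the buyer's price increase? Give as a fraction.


With a per-unit tax, the buyer's price increase depends on relative slopes.
Supply slope: d = 1, Demand slope: b = 4
Buyer's price increase = d * tax / (b + d)
= 1 * 4 / (4 + 1)
= 4 / 5 = 4/5

4/5


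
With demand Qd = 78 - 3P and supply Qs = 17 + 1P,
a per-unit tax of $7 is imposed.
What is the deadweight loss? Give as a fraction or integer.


Pre-tax equilibrium quantity: Q* = 129/4
Post-tax equilibrium quantity: Q_tax = 27
Reduction in quantity: Q* - Q_tax = 21/4
DWL = (1/2) * tax * (Q* - Q_tax)
DWL = (1/2) * 7 * 21/4 = 147/8

147/8


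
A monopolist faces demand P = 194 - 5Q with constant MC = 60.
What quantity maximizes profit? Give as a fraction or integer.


TR = P*Q = (194 - 5Q)Q = 194Q - 5Q^2
MR = dTR/dQ = 194 - 10Q
Set MR = MC:
194 - 10Q = 60
134 = 10Q
Q* = 134/10 = 67/5

67/5


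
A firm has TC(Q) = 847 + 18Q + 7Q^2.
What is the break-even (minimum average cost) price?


AC(Q) = 847/Q + 18 + 7Q
To minimize: dAC/dQ = -847/Q^2 + 7 = 0
Q^2 = 847/7 = 121
Q* = 11
Min AC = 847/11 + 18 + 7*11
Min AC = 77 + 18 + 77 = 172

172


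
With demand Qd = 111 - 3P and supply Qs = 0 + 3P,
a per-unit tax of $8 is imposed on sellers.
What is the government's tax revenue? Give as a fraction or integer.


With tax on sellers, new supply: Qs' = 0 + 3(P - 8)
= 3P - 24
New equilibrium quantity:
Q_new = 87/2
Tax revenue = tax * Q_new = 8 * 87/2 = 348

348


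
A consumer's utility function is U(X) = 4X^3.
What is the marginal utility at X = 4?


MU = dU/dX = 4*3*X^(3-1)
MU = 12*X^2
At X = 4:
MU = 12 * 4^2
MU = 12 * 16 = 192

192


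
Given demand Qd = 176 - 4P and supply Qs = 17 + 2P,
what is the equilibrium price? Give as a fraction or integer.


At equilibrium, Qd = Qs.
176 - 4P = 17 + 2P
176 - 17 = 4P + 2P
159 = 6P
P* = 159/6 = 53/2

53/2


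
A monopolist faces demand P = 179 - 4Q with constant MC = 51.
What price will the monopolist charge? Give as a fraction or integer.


MR = 179 - 8Q
Set MR = MC: 179 - 8Q = 51
Q* = 16
Substitute into demand:
P* = 179 - 4*16 = 115

115


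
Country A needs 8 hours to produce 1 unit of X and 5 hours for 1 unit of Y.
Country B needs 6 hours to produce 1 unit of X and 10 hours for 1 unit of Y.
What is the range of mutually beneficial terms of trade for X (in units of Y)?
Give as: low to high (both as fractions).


Opportunity cost of X for Country A = hours_X / hours_Y = 8/5 = 8/5 units of Y
Opportunity cost of X for Country B = hours_X / hours_Y = 6/10 = 3/5 units of Y
Terms of trade must be between the two opportunity costs.
Range: 3/5 to 8/5

3/5 to 8/5


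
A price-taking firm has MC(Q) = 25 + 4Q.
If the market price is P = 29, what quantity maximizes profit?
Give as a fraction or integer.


In perfect competition, profit is maximized where P = MC.
29 = 25 + 4Q
4 = 4Q
Q* = 4/4 = 1

1


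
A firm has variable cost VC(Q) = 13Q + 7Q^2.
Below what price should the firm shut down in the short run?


AVC(Q) = VC(Q)/Q = 13 + 7Q
AVC is increasing in Q, so minimum AVC is at Q -> 0+.
Min AVC = 13
The firm should shut down if P < 13.

13


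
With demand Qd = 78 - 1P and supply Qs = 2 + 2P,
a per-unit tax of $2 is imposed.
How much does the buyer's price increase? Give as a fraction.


With a per-unit tax, the buyer's price increase depends on relative slopes.
Supply slope: d = 2, Demand slope: b = 1
Buyer's price increase = d * tax / (b + d)
= 2 * 2 / (1 + 2)
= 4 / 3 = 4/3

4/3


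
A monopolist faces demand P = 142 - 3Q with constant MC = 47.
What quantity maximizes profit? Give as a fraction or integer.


TR = P*Q = (142 - 3Q)Q = 142Q - 3Q^2
MR = dTR/dQ = 142 - 6Q
Set MR = MC:
142 - 6Q = 47
95 = 6Q
Q* = 95/6 = 95/6

95/6


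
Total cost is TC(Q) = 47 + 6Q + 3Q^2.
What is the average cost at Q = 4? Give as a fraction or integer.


TC(4) = 47 + 6*4 + 3*4^2
TC(4) = 47 + 24 + 48 = 119
AC = TC/Q = 119/4 = 119/4

119/4


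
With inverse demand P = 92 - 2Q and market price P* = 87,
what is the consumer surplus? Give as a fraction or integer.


Maximum willingness to pay (at Q=0): P_max = 92
Quantity demanded at P* = 87:
Q* = (92 - 87)/2 = 5/2
CS = (1/2) * Q* * (P_max - P*)
CS = (1/2) * 5/2 * (92 - 87)
CS = (1/2) * 5/2 * 5 = 25/4

25/4


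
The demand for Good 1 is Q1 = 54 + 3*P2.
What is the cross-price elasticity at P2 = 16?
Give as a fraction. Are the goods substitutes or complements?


dQ1/dP2 = 3
At P2 = 16: Q1 = 54 + 3*16 = 102
Exy = (dQ1/dP2)(P2/Q1) = 3 * 16 / 102 = 8/17
Since Exy > 0, the goods are substitutes.

8/17 (substitutes)


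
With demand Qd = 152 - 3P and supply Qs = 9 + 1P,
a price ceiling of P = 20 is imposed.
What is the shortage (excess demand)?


At P = 20:
Qd = 152 - 3*20 = 92
Qs = 9 + 1*20 = 29
Shortage = Qd - Qs = 92 - 29 = 63

63


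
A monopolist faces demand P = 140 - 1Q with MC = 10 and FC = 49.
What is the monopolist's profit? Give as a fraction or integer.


MR = MC: 140 - 2Q = 10
Q* = 65
P* = 140 - 1*65 = 75
Profit = (P* - MC)*Q* - FC
= (75 - 10)*65 - 49
= 65*65 - 49
= 4225 - 49 = 4176

4176


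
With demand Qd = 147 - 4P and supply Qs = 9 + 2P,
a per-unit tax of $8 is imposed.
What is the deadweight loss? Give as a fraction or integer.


Pre-tax equilibrium quantity: Q* = 55
Post-tax equilibrium quantity: Q_tax = 133/3
Reduction in quantity: Q* - Q_tax = 32/3
DWL = (1/2) * tax * (Q* - Q_tax)
DWL = (1/2) * 8 * 32/3 = 128/3

128/3


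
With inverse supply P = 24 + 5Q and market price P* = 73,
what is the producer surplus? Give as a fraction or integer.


Minimum supply price (at Q=0): P_min = 24
Quantity supplied at P* = 73:
Q* = (73 - 24)/5 = 49/5
PS = (1/2) * Q* * (P* - P_min)
PS = (1/2) * 49/5 * (73 - 24)
PS = (1/2) * 49/5 * 49 = 2401/10

2401/10


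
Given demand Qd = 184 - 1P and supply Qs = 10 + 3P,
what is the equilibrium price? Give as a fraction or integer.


At equilibrium, Qd = Qs.
184 - 1P = 10 + 3P
184 - 10 = 1P + 3P
174 = 4P
P* = 174/4 = 87/2

87/2


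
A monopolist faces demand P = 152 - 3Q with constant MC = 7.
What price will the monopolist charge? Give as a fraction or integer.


MR = 152 - 6Q
Set MR = MC: 152 - 6Q = 7
Q* = 145/6
Substitute into demand:
P* = 152 - 3*145/6 = 159/2

159/2


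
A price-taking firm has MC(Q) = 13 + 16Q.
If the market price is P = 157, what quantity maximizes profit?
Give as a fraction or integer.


In perfect competition, profit is maximized where P = MC.
157 = 13 + 16Q
144 = 16Q
Q* = 144/16 = 9

9


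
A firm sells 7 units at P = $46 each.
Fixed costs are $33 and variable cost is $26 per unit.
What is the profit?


Total Revenue = P * Q = 46 * 7 = $322
Total Cost = FC + VC*Q = 33 + 26*7 = $215
Profit = TR - TC = 322 - 215 = $107

$107


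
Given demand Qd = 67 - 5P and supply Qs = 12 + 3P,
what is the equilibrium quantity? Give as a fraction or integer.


First find equilibrium price:
67 - 5P = 12 + 3P
P* = 55/8 = 55/8
Then substitute into demand:
Q* = 67 - 5 * 55/8 = 261/8

261/8


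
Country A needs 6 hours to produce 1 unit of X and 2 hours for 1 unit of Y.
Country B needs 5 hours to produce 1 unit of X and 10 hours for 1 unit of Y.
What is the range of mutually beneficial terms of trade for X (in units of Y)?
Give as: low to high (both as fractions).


Opportunity cost of X for Country A = hours_X / hours_Y = 6/2 = 3 units of Y
Opportunity cost of X for Country B = hours_X / hours_Y = 5/10 = 1/2 units of Y
Terms of trade must be between the two opportunity costs.
Range: 1/2 to 3

1/2 to 3


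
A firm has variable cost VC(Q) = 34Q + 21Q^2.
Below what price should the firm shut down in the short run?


AVC(Q) = VC(Q)/Q = 34 + 21Q
AVC is increasing in Q, so minimum AVC is at Q -> 0+.
Min AVC = 34
The firm should shut down if P < 34.

34


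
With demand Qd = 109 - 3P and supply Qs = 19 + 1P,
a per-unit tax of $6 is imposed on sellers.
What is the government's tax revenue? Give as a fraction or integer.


With tax on sellers, new supply: Qs' = 19 + 1(P - 6)
= 13 + 1P
New equilibrium quantity:
Q_new = 37
Tax revenue = tax * Q_new = 6 * 37 = 222

222


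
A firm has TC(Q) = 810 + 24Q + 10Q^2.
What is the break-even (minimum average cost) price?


AC(Q) = 810/Q + 24 + 10Q
To minimize: dAC/dQ = -810/Q^2 + 10 = 0
Q^2 = 810/10 = 81
Q* = 9
Min AC = 810/9 + 24 + 10*9
Min AC = 90 + 24 + 90 = 204

204


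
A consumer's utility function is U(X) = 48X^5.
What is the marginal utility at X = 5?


MU = dU/dX = 48*5*X^(5-1)
MU = 240*X^4
At X = 5:
MU = 240 * 5^4
MU = 240 * 625 = 150000

150000


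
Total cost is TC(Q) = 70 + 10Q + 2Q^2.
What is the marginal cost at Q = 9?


MC = dTC/dQ = 10 + 2*2*Q
At Q = 9:
MC = 10 + 4*9
MC = 10 + 36 = 46

46
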